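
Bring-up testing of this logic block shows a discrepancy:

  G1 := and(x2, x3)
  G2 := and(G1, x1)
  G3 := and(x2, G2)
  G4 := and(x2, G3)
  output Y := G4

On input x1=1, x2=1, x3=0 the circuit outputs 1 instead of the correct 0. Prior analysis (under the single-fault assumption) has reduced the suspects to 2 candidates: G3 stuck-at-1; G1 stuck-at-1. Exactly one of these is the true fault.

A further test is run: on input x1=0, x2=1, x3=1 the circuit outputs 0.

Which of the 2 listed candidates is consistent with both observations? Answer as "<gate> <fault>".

Evaluate each candidate on input x1=0, x2=1, x3=1:
  G3 stuck-at-1: G1=1, G2=0, G3=1 [stuck-at-1], G4=1 → 1 — eliminated
  G1 stuck-at-1: G1=1 [stuck-at-1], G2=0, G3=0, G4=0 → 0 — matches
Only G1 stuck-at-1 reproduces the observed 0.

G1 stuck-at-1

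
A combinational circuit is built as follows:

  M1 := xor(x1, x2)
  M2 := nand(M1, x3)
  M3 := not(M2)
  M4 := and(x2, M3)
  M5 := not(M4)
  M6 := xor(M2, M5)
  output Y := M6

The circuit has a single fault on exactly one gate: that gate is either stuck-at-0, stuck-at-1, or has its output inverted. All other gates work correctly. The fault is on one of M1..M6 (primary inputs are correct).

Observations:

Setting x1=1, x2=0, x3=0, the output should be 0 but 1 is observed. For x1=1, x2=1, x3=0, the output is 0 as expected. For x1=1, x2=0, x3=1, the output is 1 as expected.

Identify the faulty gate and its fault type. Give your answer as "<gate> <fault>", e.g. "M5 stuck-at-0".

M2 stuck-at-0

Fault-free values for test 1 (x1=1, x2=0, x3=0): M1=1, M2=1, M3=0, M4=0, M5=1, M6=0, giving Y=0. Observed 1.
Test 1: faults giving observed 1 are {M2 stuck-at-0, M2 inverted output, M4 stuck-at-1, M4 inverted output, M5 stuck-at-0, M5 inverted output, M6 stuck-at-1, M6 inverted output}.
Test 2 (x1=1, x2=1, x3=0): fault-free M1=0, M2=1, M3=0, M4=0, M5=1, M6=0 → 0; observed 0. Eliminates M4 stuck-at-1, M4 inverted output, M5 stuck-at-0, M5 inverted output, M6 stuck-at-1, M6 inverted output.
Test 3 (x1=1, x2=0, x3=1): fault-free M1=1, M2=0, M3=1, M4=0, M5=1, M6=1 → 1; observed 1. Eliminates M2 inverted output.
Only M2 stuck-at-0 is consistent with every test.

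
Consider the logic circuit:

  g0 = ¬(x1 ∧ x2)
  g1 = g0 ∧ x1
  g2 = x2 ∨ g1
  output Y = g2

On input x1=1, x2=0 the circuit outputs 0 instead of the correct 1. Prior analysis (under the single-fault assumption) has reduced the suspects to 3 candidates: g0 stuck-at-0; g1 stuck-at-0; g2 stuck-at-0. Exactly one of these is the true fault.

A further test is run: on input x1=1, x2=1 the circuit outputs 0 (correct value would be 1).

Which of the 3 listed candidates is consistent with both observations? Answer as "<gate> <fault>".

g2 stuck-at-0

Evaluate each candidate on input x1=1, x2=1:
  g0 stuck-at-0: g0=0 [stuck-at-0], g1=0, g2=1 → 1 — eliminated
  g1 stuck-at-0: g0=0, g1=0 [stuck-at-0], g2=1 → 1 — eliminated
  g2 stuck-at-0: g0=0, g1=0, g2=0 [stuck-at-0] → 0 — matches
Only g2 stuck-at-0 reproduces the observed 0.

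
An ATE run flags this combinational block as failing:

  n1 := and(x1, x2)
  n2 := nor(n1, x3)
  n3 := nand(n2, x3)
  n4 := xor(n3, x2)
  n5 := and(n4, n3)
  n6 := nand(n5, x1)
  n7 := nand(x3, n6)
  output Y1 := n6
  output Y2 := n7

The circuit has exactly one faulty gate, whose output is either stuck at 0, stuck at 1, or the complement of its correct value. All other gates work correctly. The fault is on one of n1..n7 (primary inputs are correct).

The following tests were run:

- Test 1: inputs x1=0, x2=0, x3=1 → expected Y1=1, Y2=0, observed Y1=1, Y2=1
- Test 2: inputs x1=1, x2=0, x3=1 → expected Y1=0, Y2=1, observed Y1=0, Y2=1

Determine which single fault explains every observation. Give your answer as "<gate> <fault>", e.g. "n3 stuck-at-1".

n7 stuck-at-1

Fault-free values for test 1 (x1=0, x2=0, x3=1): n1=0, n2=0, n3=1, n4=1, n5=1, n6=1, n7=0, giving Y1=1, Y2=0. Observed Y1=1, Y2=1.
Test 1: faults giving observed Y1=1, Y2=1 are {n7 stuck-at-1, n7 inverted output}.
Test 2 (x1=1, x2=0, x3=1): fault-free n1=0, n2=0, n3=1, n4=1, n5=1, n6=0, n7=1 → Y1=0, Y2=1; observed Y1=0, Y2=1. Eliminates n7 inverted output.
Only n7 stuck-at-1 is consistent with every test.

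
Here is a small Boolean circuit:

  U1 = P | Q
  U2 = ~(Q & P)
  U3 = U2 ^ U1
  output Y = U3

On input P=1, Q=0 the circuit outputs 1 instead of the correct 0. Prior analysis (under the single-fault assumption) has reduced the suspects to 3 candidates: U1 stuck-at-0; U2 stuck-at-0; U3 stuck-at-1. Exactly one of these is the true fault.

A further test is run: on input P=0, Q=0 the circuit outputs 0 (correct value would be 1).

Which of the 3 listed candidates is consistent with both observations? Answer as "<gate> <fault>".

U2 stuck-at-0

Evaluate each candidate on input P=0, Q=0:
  U1 stuck-at-0: U1=0 [stuck-at-0], U2=1, U3=1 → 1 — eliminated
  U2 stuck-at-0: U1=0, U2=0 [stuck-at-0], U3=0 → 0 — matches
  U3 stuck-at-1: U1=0, U2=1, U3=1 [stuck-at-1] → 1 — eliminated
Only U2 stuck-at-0 reproduces the observed 0.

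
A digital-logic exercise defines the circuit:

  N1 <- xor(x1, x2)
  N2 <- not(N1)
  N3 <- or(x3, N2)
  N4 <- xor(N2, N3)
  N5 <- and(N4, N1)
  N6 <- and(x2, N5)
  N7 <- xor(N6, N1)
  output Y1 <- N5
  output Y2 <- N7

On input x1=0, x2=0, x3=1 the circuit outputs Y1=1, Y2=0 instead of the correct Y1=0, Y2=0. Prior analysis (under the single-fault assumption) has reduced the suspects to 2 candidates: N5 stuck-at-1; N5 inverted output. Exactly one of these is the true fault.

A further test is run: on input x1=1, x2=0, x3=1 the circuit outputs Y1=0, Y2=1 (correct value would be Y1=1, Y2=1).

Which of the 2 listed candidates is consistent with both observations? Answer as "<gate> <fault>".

N5 inverted output

Evaluate each candidate on input x1=1, x2=0, x3=1:
  N5 stuck-at-1: N1=1, N2=0, N3=1, N4=1, N5=1 [stuck-at-1], N6=0, N7=1 → Y1=1, Y2=1 — eliminated
  N5 inverted output: N1=1, N2=0, N3=1, N4=1, N5=0 [inverted output], N6=0, N7=1 → Y1=0, Y2=1 — matches
Only N5 inverted output reproduces the observed Y1=0, Y2=1.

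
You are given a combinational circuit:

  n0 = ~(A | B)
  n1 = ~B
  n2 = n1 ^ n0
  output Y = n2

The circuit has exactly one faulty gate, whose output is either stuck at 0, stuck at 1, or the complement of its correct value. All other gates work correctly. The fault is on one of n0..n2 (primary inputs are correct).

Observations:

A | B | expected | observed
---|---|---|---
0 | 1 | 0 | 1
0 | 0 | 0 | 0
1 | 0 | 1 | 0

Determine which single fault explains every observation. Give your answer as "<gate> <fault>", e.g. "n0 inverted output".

n0 stuck-at-1

Fault-free values for test 1 (A=0, B=1): n0=0, n1=0, n2=0, giving Y=0. Observed 1.
Test 1: faults giving observed 1 are {n0 stuck-at-1, n0 inverted output, n1 stuck-at-1, n1 inverted output, n2 stuck-at-1, n2 inverted output}.
Test 2 (A=0, B=0): fault-free n0=1, n1=1, n2=0 → 0; observed 0. Eliminates n0 inverted output, n1 inverted output, n2 stuck-at-1, n2 inverted output.
Test 3 (A=1, B=0): fault-free n0=0, n1=1, n2=1 → 1; observed 0. Eliminates n1 stuck-at-1.
Only n0 stuck-at-1 is consistent with every test.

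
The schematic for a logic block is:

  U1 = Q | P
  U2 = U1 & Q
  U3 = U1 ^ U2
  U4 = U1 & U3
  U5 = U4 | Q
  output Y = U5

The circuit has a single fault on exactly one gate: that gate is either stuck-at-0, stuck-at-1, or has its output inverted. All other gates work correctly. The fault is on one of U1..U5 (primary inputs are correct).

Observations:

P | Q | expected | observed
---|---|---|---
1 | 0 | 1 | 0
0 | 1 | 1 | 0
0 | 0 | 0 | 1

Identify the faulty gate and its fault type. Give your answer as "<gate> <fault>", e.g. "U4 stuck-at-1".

Fault-free values for test 1 (P=1, Q=0): U1=1, U2=0, U3=1, U4=1, U5=1, giving Y=1. Observed 0.
Test 1: faults giving observed 0 are {U1 stuck-at-0, U1 inverted output, U2 stuck-at-1, U2 inverted output, U3 stuck-at-0, U3 inverted output, U4 stuck-at-0, U4 inverted output, U5 stuck-at-0, U5 inverted output}.
Test 2 (P=0, Q=1): fault-free U1=1, U2=1, U3=0, U4=0, U5=1 → 1; observed 0. Eliminates U1 stuck-at-0, U1 inverted output, U2 stuck-at-1, U2 inverted output, U3 stuck-at-0, U3 inverted output, U4 stuck-at-0, U4 inverted output.
Test 3 (P=0, Q=0): fault-free U1=0, U2=0, U3=0, U4=0, U5=0 → 0; observed 1. Eliminates U5 stuck-at-0.
Only U5 inverted output is consistent with every test.

U5 inverted output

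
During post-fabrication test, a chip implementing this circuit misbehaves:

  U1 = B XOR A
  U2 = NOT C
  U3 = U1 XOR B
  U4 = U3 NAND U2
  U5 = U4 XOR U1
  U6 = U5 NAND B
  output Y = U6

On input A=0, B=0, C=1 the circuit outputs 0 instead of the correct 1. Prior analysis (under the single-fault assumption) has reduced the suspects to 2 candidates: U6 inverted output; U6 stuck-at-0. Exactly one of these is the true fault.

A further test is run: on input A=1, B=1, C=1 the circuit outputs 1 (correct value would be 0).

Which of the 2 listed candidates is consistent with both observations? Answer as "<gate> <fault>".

Evaluate each candidate on input A=1, B=1, C=1:
  U6 inverted output: U1=0, U2=0, U3=1, U4=1, U5=1, U6=1 [inverted output] → 1 — matches
  U6 stuck-at-0: U1=0, U2=0, U3=1, U4=1, U5=1, U6=0 [stuck-at-0] → 0 — eliminated
Only U6 inverted output reproduces the observed 1.

U6 inverted output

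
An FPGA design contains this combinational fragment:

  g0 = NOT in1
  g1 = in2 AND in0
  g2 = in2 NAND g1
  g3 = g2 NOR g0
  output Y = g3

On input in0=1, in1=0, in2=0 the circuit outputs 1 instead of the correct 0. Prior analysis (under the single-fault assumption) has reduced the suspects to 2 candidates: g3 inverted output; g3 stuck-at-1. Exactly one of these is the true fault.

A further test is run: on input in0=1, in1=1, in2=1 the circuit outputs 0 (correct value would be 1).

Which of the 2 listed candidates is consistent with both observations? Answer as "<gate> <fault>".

g3 inverted output

Evaluate each candidate on input in0=1, in1=1, in2=1:
  g3 inverted output: g0=0, g1=1, g2=0, g3=0 [inverted output] → 0 — matches
  g3 stuck-at-1: g0=0, g1=1, g2=0, g3=1 [stuck-at-1] → 1 — eliminated
Only g3 inverted output reproduces the observed 0.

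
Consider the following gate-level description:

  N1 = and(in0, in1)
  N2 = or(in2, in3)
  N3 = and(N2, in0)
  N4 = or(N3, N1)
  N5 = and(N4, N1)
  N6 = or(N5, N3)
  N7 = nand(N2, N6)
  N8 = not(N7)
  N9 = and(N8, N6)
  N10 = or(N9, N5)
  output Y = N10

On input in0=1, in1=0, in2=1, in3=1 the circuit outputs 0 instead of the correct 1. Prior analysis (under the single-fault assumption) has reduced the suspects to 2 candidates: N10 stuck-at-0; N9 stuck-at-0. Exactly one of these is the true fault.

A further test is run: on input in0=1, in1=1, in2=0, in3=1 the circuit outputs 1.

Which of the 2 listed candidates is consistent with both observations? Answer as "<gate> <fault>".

Evaluate each candidate on input in0=1, in1=1, in2=0, in3=1:
  N10 stuck-at-0: N1=1, N2=1, N3=1, N4=1, N5=1, N6=1, N7=0, N8=1, N9=1, N10=0 [stuck-at-0] → 0 — eliminated
  N9 stuck-at-0: N1=1, N2=1, N3=1, N4=1, N5=1, N6=1, N7=0, N8=1, N9=0 [stuck-at-0], N10=1 → 1 — matches
Only N9 stuck-at-0 reproduces the observed 1.

N9 stuck-at-0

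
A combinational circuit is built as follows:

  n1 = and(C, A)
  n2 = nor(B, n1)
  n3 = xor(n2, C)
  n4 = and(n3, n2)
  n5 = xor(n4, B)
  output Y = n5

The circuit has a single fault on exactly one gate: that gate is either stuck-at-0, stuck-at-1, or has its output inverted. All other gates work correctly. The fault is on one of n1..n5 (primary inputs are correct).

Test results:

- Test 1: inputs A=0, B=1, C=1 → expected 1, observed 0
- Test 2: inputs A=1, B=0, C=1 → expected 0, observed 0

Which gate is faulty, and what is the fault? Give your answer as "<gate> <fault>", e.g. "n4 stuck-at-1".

Fault-free values for test 1 (A=0, B=1, C=1): n1=0, n2=0, n3=1, n4=0, n5=1, giving Y=1. Observed 0.
Test 1: faults giving observed 0 are {n4 stuck-at-1, n4 inverted output, n5 stuck-at-0, n5 inverted output}.
Test 2 (A=1, B=0, C=1): fault-free n1=1, n2=0, n3=1, n4=0, n5=0 → 0; observed 0. Eliminates n4 stuck-at-1, n4 inverted output, n5 inverted output.
Only n5 stuck-at-0 is consistent with every test.

n5 stuck-at-0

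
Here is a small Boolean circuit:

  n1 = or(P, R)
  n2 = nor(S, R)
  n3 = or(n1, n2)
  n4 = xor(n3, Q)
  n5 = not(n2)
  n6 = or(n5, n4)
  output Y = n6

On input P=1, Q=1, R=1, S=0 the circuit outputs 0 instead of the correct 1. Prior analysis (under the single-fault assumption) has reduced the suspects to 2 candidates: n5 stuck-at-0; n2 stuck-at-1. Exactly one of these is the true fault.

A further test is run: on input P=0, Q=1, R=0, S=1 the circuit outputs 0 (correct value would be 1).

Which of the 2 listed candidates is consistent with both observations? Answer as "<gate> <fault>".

Evaluate each candidate on input P=0, Q=1, R=0, S=1:
  n5 stuck-at-0: n1=0, n2=0, n3=0, n4=1, n5=0 [stuck-at-0], n6=1 → 1 — eliminated
  n2 stuck-at-1: n1=0, n2=1 [stuck-at-1], n3=1, n4=0, n5=0, n6=0 → 0 — matches
Only n2 stuck-at-1 reproduces the observed 0.

n2 stuck-at-1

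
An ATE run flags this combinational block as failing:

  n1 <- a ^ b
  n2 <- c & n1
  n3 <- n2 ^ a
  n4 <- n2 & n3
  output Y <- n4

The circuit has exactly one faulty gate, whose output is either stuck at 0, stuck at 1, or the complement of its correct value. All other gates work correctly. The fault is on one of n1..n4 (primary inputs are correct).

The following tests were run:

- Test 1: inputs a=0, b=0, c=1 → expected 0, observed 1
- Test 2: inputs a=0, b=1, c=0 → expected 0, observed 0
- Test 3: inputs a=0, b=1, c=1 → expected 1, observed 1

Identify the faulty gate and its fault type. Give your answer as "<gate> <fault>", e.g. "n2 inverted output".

Fault-free values for test 1 (a=0, b=0, c=1): n1=0, n2=0, n3=0, n4=0, giving Y=0. Observed 1.
Test 1: faults giving observed 1 are {n1 stuck-at-1, n1 inverted output, n2 stuck-at-1, n2 inverted output, n4 stuck-at-1, n4 inverted output}.
Test 2 (a=0, b=1, c=0): fault-free n1=1, n2=0, n3=0, n4=0 → 0; observed 0. Eliminates n2 stuck-at-1, n2 inverted output, n4 stuck-at-1, n4 inverted output.
Test 3 (a=0, b=1, c=1): fault-free n1=1, n2=1, n3=1, n4=1 → 1; observed 1. Eliminates n1 inverted output.
Only n1 stuck-at-1 is consistent with every test.

n1 stuck-at-1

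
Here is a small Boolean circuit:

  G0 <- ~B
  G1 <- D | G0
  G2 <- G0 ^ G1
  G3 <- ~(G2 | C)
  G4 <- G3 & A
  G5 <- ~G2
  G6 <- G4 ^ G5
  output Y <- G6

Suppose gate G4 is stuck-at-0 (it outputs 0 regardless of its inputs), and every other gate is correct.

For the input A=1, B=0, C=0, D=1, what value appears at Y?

1

Propagate with G4 forced: G0=1, G1=1, G2=0, G3=1, G4=0 [stuck-at-0], G5=1, G6=1.
So Y = 1. (Without the fault it would be 0.)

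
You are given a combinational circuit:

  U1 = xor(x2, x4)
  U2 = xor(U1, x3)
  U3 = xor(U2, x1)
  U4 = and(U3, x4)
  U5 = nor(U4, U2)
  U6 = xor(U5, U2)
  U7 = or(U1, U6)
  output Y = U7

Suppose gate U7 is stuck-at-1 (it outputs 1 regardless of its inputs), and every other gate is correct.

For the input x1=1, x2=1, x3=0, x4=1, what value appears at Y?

Propagate with U7 forced: U1=0, U2=0, U3=1, U4=1, U5=0, U6=0, U7=1 [stuck-at-1].
So Y = 1. (Without the fault it would be 0.)

1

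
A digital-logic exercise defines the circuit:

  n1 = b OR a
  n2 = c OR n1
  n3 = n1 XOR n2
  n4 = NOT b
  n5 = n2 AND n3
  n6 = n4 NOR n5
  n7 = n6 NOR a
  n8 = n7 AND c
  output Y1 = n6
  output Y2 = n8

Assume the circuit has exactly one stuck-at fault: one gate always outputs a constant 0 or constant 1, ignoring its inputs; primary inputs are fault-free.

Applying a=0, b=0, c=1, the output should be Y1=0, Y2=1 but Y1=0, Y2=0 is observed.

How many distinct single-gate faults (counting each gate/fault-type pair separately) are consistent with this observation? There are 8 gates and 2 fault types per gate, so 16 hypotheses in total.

2

Fault-free: n1=0, n2=1, n3=1, n4=1, n5=1, n6=0, n7=1, n8=1 → Y1=0, Y2=1. Observed Y1=0, Y2=0.
  n1: none of the 2 fault types match ✗
  n2: none of the 2 fault types match ✗
  n3: none of the 2 fault types match ✗
  n4: none of the 2 fault types match ✗
  n5: none of the 2 fault types match ✗
  n6: none of the 2 fault types match ✗
  n7: stuck-at-0 ✓; others ✗
  n8: stuck-at-0 ✓; others ✗
Consistent faults: {n7 stuck-at-0, n8 stuck-at-0} — 2 in all.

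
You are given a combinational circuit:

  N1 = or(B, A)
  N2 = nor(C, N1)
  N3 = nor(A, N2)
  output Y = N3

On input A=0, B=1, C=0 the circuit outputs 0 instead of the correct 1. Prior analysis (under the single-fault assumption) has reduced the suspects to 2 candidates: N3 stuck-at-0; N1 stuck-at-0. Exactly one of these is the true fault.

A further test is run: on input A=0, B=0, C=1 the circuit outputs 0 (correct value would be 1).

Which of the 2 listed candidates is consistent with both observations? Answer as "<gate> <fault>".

Evaluate each candidate on input A=0, B=0, C=1:
  N3 stuck-at-0: N1=0, N2=0, N3=0 [stuck-at-0] → 0 — matches
  N1 stuck-at-0: N1=0 [stuck-at-0], N2=0, N3=1 → 1 — eliminated
Only N3 stuck-at-0 reproduces the observed 0.

N3 stuck-at-0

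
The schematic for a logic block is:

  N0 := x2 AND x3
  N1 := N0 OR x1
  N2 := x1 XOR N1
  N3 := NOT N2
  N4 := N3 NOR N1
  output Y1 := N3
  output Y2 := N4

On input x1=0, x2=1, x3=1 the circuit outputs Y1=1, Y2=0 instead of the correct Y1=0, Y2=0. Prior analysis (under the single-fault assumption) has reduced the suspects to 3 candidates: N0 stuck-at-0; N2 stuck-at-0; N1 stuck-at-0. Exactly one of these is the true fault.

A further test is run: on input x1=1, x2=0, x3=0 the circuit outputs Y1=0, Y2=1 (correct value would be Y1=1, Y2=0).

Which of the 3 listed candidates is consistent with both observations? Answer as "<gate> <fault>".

N1 stuck-at-0

Evaluate each candidate on input x1=1, x2=0, x3=0:
  N0 stuck-at-0: N0=0 [stuck-at-0], N1=1, N2=0, N3=1, N4=0 → Y1=1, Y2=0 — eliminated
  N2 stuck-at-0: N0=0, N1=1, N2=0 [stuck-at-0], N3=1, N4=0 → Y1=1, Y2=0 — eliminated
  N1 stuck-at-0: N0=0, N1=0 [stuck-at-0], N2=1, N3=0, N4=1 → Y1=0, Y2=1 — matches
Only N1 stuck-at-0 reproduces the observed Y1=0, Y2=1.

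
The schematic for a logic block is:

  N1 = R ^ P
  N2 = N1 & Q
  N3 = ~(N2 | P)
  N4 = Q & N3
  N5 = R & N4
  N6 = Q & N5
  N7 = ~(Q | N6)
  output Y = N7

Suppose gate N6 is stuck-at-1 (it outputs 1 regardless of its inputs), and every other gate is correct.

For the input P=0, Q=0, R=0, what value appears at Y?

Propagate with N6 forced: N1=0, N2=0, N3=1, N4=0, N5=0, N6=1 [stuck-at-1], N7=0.
So Y = 0. (Without the fault it would be 1.)

0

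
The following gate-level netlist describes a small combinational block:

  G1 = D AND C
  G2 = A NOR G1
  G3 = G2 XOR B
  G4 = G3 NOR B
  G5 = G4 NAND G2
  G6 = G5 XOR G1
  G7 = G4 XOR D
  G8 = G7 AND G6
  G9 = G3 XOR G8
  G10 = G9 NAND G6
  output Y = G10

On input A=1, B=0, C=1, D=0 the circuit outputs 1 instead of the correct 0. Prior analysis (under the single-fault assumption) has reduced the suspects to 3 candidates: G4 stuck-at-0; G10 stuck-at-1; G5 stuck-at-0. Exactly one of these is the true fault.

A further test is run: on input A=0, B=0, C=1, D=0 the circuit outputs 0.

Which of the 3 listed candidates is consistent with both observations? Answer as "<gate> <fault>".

G4 stuck-at-0

Evaluate each candidate on input A=0, B=0, C=1, D=0:
  G4 stuck-at-0: G1=0, G2=1, G3=1, G4=0 [stuck-at-0], G5=1, G6=1, G7=0, G8=0, G9=1, G10=0 → 0 — matches
  G10 stuck-at-1: G1=0, G2=1, G3=1, G4=0, G5=1, G6=1, G7=0, G8=0, G9=1, G10=1 [stuck-at-1] → 1 — eliminated
  G5 stuck-at-0: G1=0, G2=1, G3=1, G4=0, G5=0 [stuck-at-0], G6=0, G7=0, G8=0, G9=1, G10=1 → 1 — eliminated
Only G4 stuck-at-0 reproduces the observed 0.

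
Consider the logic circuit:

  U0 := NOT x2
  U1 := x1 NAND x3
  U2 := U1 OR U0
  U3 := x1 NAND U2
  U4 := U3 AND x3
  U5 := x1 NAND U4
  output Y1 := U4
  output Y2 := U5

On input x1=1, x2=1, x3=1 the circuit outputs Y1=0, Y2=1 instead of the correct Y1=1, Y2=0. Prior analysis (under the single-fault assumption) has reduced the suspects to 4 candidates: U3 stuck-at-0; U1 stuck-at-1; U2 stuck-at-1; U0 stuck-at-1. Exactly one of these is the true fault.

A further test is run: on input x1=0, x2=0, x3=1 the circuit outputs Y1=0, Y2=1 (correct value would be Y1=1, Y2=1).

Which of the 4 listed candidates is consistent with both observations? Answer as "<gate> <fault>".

Evaluate each candidate on input x1=0, x2=0, x3=1:
  U3 stuck-at-0: U0=1, U1=1, U2=1, U3=0 [stuck-at-0], U4=0, U5=1 → Y1=0, Y2=1 — matches
  U1 stuck-at-1: U0=1, U1=1 [stuck-at-1], U2=1, U3=1, U4=1, U5=1 → Y1=1, Y2=1 — eliminated
  U2 stuck-at-1: U0=1, U1=1, U2=1 [stuck-at-1], U3=1, U4=1, U5=1 → Y1=1, Y2=1 — eliminated
  U0 stuck-at-1: U0=1 [stuck-at-1], U1=1, U2=1, U3=1, U4=1, U5=1 → Y1=1, Y2=1 — eliminated
Only U3 stuck-at-0 reproduces the observed Y1=0, Y2=1.

U3 stuck-at-0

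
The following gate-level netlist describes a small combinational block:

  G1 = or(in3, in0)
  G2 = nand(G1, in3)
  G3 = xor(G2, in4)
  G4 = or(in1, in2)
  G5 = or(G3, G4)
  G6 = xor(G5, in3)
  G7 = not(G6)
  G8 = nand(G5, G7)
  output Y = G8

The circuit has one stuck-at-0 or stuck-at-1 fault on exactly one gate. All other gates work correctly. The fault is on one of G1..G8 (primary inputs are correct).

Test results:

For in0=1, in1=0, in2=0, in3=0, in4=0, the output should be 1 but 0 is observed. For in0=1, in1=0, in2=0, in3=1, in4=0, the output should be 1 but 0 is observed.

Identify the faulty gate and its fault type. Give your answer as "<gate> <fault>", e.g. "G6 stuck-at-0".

G8 stuck-at-0

Fault-free values for test 1 (in0=1, in1=0, in2=0, in3=0, in4=0): G1=1, G2=1, G3=1, G4=0, G5=1, G6=1, G7=0, G8=1, giving Y=1. Observed 0.
Test 1: faults giving observed 0 are {G6 stuck-at-0, G7 stuck-at-1, G8 stuck-at-0}.
Test 2 (in0=1, in1=0, in2=0, in3=1, in4=0): fault-free G1=1, G2=0, G3=0, G4=0, G5=0, G6=1, G7=0, G8=1 → 1; observed 0. Eliminates G6 stuck-at-0, G7 stuck-at-1.
Only G8 stuck-at-0 is consistent with every test.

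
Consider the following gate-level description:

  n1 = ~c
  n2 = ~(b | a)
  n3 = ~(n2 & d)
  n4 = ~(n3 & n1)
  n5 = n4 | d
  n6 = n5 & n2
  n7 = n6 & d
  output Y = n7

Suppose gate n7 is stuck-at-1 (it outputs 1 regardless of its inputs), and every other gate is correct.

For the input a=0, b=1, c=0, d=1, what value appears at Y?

Propagate with n7 forced: n1=1, n2=0, n3=1, n4=0, n5=1, n6=0, n7=1 [stuck-at-1].
So Y = 1. (Without the fault it would be 0.)

1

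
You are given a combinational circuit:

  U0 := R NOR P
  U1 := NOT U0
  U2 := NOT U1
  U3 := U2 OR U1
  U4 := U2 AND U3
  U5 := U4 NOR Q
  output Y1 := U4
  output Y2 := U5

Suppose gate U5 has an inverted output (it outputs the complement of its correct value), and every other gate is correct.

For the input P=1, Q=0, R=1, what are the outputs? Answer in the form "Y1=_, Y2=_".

Y1=0, Y2=0

Propagate with U5 forced: U0=0, U1=1, U2=0, U3=1, U4=0, U5=0 [inverted output].
So the outputs are Y1=0, Y2=0. (Without the fault they would be Y1=0, Y2=1.)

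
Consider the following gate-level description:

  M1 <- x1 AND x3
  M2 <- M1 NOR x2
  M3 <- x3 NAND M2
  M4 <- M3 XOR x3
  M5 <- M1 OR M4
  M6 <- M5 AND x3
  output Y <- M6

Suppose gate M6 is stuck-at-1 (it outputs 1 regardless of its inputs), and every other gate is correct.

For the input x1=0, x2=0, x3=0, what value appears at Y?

1

Propagate with M6 forced: M1=0, M2=1, M3=1, M4=1, M5=1, M6=1 [stuck-at-1].
So Y = 1. (Without the fault it would be 0.)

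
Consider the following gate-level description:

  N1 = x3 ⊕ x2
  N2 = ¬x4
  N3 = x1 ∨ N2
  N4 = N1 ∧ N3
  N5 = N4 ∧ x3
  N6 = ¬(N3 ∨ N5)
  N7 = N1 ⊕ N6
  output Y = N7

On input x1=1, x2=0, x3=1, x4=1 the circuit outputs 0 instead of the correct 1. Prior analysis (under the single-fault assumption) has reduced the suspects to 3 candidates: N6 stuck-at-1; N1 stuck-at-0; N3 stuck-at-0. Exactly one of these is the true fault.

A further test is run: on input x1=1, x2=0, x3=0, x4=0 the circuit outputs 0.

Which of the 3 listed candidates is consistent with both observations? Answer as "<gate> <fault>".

Evaluate each candidate on input x1=1, x2=0, x3=0, x4=0:
  N6 stuck-at-1: N1=0, N2=1, N3=1, N4=0, N5=0, N6=1 [stuck-at-1], N7=1 → 1 — eliminated
  N1 stuck-at-0: N1=0 [stuck-at-0], N2=1, N3=1, N4=0, N5=0, N6=0, N7=0 → 0 — matches
  N3 stuck-at-0: N1=0, N2=1, N3=0 [stuck-at-0], N4=0, N5=0, N6=1, N7=1 → 1 — eliminated
Only N1 stuck-at-0 reproduces the observed 0.

N1 stuck-at-0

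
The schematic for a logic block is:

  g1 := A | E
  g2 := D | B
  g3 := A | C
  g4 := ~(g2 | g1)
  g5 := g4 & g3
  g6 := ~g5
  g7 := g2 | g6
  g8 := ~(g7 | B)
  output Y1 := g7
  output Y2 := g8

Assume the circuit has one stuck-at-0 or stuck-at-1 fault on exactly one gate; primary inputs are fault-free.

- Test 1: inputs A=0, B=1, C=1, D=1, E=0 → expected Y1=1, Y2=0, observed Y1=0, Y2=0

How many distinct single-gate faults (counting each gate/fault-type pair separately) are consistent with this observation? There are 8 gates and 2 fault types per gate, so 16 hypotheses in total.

Fault-free: g1=0, g2=1, g3=1, g4=0, g5=0, g6=1, g7=1, g8=0 → Y1=1, Y2=0. Observed Y1=0, Y2=0.
  g1: none of the 2 fault types match ✗
  g2: stuck-at-0 ✓; others ✗
  g3: none of the 2 fault types match ✗
  g4: none of the 2 fault types match ✗
  g5: none of the 2 fault types match ✗
  g6: none of the 2 fault types match ✗
  g7: stuck-at-0 ✓; others ✗
  g8: none of the 2 fault types match ✗
Consistent faults: {g2 stuck-at-0, g7 stuck-at-0} — 2 in all.

2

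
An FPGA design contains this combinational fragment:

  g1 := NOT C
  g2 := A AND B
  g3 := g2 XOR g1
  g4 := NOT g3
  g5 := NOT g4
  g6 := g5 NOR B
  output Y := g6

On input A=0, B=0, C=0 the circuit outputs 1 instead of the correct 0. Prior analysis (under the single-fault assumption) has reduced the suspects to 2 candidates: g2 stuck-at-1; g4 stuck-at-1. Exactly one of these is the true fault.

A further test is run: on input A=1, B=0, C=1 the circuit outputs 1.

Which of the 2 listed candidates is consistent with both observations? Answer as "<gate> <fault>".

Evaluate each candidate on input A=1, B=0, C=1:
  g2 stuck-at-1: g1=0, g2=1 [stuck-at-1], g3=1, g4=0, g5=1, g6=0 → 0 — eliminated
  g4 stuck-at-1: g1=0, g2=0, g3=0, g4=1 [stuck-at-1], g5=0, g6=1 → 1 — matches
Only g4 stuck-at-1 reproduces the observed 1.

g4 stuck-at-1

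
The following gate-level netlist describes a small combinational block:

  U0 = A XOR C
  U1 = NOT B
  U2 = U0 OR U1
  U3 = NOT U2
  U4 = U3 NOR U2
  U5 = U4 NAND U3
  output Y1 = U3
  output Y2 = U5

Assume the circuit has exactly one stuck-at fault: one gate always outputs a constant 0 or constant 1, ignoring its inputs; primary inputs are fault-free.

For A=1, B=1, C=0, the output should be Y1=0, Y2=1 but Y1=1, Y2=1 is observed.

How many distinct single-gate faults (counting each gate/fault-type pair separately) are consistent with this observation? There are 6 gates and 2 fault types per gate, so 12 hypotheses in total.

Fault-free: U0=1, U1=0, U2=1, U3=0, U4=0, U5=1 → Y1=0, Y2=1. Observed Y1=1, Y2=1.
  U0 stuck-at-0: output Y1=1, Y2=1 ✓
  U0 stuck-at-1: output Y1=0, Y2=1 ✗
  U1 stuck-at-0: output Y1=0, Y2=1 ✗
  U1 stuck-at-1: output Y1=0, Y2=1 ✗
  U2 stuck-at-0: output Y1=1, Y2=1 ✓
  U2 stuck-at-1: output Y1=0, Y2=1 ✗
  U3 stuck-at-0: output Y1=0, Y2=1 ✗
  U3 stuck-at-1: output Y1=1, Y2=1 ✓
  U4 stuck-at-0: output Y1=0, Y2=1 ✗
  U4 stuck-at-1: output Y1=0, Y2=1 ✗
  U5 stuck-at-0: output Y1=0, Y2=0 ✗
  U5 stuck-at-1: output Y1=0, Y2=1 ✗
Consistent faults: {U0 stuck-at-0, U2 stuck-at-0, U3 stuck-at-1} — 3 in all.

3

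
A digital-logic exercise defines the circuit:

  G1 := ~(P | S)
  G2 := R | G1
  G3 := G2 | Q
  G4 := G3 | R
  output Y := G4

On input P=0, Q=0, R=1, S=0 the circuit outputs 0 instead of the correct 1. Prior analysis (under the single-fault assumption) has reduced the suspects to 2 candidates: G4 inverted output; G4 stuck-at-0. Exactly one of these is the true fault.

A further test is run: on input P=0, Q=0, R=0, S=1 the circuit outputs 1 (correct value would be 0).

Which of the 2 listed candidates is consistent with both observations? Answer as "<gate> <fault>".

Evaluate each candidate on input P=0, Q=0, R=0, S=1:
  G4 inverted output: G1=0, G2=0, G3=0, G4=1 [inverted output] → 1 — matches
  G4 stuck-at-0: G1=0, G2=0, G3=0, G4=0 [stuck-at-0] → 0 — eliminated
Only G4 inverted output reproduces the observed 1.

G4 inverted output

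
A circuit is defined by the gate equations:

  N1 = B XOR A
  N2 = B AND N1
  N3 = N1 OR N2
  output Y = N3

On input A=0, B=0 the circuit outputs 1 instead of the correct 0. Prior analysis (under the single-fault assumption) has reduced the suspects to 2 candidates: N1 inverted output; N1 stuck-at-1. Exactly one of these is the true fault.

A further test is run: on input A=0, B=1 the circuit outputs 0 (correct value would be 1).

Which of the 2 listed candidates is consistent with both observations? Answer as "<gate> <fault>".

N1 inverted output

Evaluate each candidate on input A=0, B=1:
  N1 inverted output: N1=0 [inverted output], N2=0, N3=0 → 0 — matches
  N1 stuck-at-1: N1=1 [stuck-at-1], N2=1, N3=1 → 1 — eliminated
Only N1 inverted output reproduces the observed 0.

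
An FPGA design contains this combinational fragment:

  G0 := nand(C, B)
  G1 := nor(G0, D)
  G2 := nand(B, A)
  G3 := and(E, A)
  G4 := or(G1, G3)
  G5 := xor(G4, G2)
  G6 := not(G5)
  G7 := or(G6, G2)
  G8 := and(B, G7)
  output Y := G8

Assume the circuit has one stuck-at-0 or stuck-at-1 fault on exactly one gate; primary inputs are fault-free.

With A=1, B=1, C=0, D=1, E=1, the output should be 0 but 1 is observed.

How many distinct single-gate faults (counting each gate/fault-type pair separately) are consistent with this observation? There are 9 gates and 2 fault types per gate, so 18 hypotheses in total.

7

Fault-free: G0=1, G1=0, G2=0, G3=1, G4=1, G5=1, G6=0, G7=0, G8=0 → 0. Observed 1.
  G0: none of the 2 fault types match ✗
  G1: none of the 2 fault types match ✗
  G2: stuck-at-1 ✓; others ✗
  G3: stuck-at-0 ✓; others ✗
  G4: stuck-at-0 ✓; others ✗
  G5: stuck-at-0 ✓; others ✗
  G6: stuck-at-1 ✓; others ✗
  G7: stuck-at-1 ✓; others ✗
  G8: stuck-at-1 ✓; others ✗
Consistent faults: {G2 stuck-at-1, G3 stuck-at-0, G4 stuck-at-0, G5 stuck-at-0, G6 stuck-at-1, G7 stuck-at-1, G8 stuck-at-1} — 7 in all.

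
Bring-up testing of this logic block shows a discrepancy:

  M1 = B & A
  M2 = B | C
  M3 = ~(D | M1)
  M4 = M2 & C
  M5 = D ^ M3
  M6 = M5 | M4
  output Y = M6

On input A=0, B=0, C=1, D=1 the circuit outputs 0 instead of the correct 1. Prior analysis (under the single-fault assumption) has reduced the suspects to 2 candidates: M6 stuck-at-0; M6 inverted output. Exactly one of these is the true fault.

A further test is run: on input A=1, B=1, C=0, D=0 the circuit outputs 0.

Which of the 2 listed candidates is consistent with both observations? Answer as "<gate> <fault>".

Evaluate each candidate on input A=1, B=1, C=0, D=0:
  M6 stuck-at-0: M1=1, M2=1, M3=0, M4=0, M5=0, M6=0 [stuck-at-0] → 0 — matches
  M6 inverted output: M1=1, M2=1, M3=0, M4=0, M5=0, M6=1 [inverted output] → 1 — eliminated
Only M6 stuck-at-0 reproduces the observed 0.

M6 stuck-at-0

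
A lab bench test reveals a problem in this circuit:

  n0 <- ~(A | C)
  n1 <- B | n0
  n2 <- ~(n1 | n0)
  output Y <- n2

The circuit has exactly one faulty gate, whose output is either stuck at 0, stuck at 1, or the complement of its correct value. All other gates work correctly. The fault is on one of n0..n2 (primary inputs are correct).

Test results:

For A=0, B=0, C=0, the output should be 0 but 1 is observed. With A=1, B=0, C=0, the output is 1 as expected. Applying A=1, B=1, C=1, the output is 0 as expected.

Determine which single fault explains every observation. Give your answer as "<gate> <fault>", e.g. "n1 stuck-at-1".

Fault-free values for test 1 (A=0, B=0, C=0): n0=1, n1=1, n2=0, giving Y=0. Observed 1.
Test 1: faults giving observed 1 are {n0 stuck-at-0, n0 inverted output, n2 stuck-at-1, n2 inverted output}.
Test 2 (A=1, B=0, C=0): fault-free n0=0, n1=0, n2=1 → 1; observed 1. Eliminates n0 inverted output, n2 inverted output.
Test 3 (A=1, B=1, C=1): fault-free n0=0, n1=1, n2=0 → 0; observed 0. Eliminates n2 stuck-at-1.
Only n0 stuck-at-0 is consistent with every test.

n0 stuck-at-0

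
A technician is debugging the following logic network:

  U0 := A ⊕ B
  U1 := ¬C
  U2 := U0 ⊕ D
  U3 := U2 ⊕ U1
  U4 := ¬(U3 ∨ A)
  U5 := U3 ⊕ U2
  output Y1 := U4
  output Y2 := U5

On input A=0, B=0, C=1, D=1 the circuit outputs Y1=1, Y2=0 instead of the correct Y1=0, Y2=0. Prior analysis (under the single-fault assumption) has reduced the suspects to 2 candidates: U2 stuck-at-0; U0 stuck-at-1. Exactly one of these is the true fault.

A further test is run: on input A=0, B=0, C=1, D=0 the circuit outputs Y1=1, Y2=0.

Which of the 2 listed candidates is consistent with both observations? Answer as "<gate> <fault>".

Evaluate each candidate on input A=0, B=0, C=1, D=0:
  U2 stuck-at-0: U0=0, U1=0, U2=0 [stuck-at-0], U3=0, U4=1, U5=0 → Y1=1, Y2=0 — matches
  U0 stuck-at-1: U0=1 [stuck-at-1], U1=0, U2=1, U3=1, U4=0, U5=0 → Y1=0, Y2=0 — eliminated
Only U2 stuck-at-0 reproduces the observed Y1=1, Y2=0.

U2 stuck-at-0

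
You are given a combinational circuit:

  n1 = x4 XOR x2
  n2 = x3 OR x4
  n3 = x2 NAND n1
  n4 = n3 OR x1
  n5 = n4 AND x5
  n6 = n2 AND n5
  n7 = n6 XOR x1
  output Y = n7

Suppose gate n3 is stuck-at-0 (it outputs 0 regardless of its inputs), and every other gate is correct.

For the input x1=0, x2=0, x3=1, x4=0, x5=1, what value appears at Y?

0

Propagate with n3 forced: n1=0, n2=1, n3=0 [stuck-at-0], n4=0, n5=0, n6=0, n7=0.
So Y = 0. (Without the fault it would be 1.)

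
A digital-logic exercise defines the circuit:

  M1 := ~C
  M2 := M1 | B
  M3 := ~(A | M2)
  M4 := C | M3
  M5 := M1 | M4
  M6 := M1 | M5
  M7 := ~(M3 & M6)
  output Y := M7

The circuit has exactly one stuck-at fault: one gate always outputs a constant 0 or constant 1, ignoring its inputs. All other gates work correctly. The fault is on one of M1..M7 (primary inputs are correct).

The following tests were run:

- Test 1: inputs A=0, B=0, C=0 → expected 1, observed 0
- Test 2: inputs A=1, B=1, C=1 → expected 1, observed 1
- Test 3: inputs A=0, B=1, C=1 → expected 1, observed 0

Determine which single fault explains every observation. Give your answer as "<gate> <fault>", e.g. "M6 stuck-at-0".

M2 stuck-at-0

Fault-free values for test 1 (A=0, B=0, C=0): M1=1, M2=1, M3=0, M4=0, M5=1, M6=1, M7=1, giving Y=1. Observed 0.
Test 1: faults giving observed 0 are {M1 stuck-at-0, M2 stuck-at-0, M3 stuck-at-1, M7 stuck-at-0}.
Test 2 (A=1, B=1, C=1): fault-free M1=0, M2=1, M3=0, M4=1, M5=1, M6=1, M7=1 → 1; observed 1. Eliminates M3 stuck-at-1, M7 stuck-at-0.
Test 3 (A=0, B=1, C=1): fault-free M1=0, M2=1, M3=0, M4=1, M5=1, M6=1, M7=1 → 1; observed 0. Eliminates M1 stuck-at-0.
Only M2 stuck-at-0 is consistent with every test.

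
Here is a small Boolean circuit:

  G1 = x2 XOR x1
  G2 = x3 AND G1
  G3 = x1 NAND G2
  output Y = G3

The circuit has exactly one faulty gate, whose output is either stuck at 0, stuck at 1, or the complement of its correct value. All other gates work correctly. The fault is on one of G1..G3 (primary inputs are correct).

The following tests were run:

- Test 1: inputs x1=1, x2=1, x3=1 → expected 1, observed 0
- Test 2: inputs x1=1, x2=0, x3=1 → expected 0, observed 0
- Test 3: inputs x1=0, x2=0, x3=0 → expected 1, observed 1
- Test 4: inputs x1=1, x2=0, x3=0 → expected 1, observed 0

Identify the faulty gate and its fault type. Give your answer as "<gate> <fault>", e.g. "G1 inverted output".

G2 stuck-at-1

Fault-free values for test 1 (x1=1, x2=1, x3=1): G1=0, G2=0, G3=1, giving Y=1. Observed 0.
Test 1: faults giving observed 0 are {G1 stuck-at-1, G1 inverted output, G2 stuck-at-1, G2 inverted output, G3 stuck-at-0, G3 inverted output}.
Test 2 (x1=1, x2=0, x3=1): fault-free G1=1, G2=1, G3=0 → 0; observed 0. Eliminates G1 inverted output, G2 inverted output, G3 inverted output.
Test 3 (x1=0, x2=0, x3=0): fault-free G1=0, G2=0, G3=1 → 1; observed 1. Eliminates G3 stuck-at-0.
Test 4 (x1=1, x2=0, x3=0): fault-free G1=1, G2=0, G3=1 → 1; observed 0. Eliminates G1 stuck-at-1.
Only G2 stuck-at-1 is consistent with every test.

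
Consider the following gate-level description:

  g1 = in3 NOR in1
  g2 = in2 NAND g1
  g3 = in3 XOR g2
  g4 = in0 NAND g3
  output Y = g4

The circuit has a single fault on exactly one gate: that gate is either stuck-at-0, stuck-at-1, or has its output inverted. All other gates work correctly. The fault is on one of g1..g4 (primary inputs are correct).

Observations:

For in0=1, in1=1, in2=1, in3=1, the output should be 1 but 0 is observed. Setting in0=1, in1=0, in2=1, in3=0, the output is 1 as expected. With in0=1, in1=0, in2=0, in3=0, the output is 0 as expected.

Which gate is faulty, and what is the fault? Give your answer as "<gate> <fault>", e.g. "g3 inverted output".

Fault-free values for test 1 (in0=1, in1=1, in2=1, in3=1): g1=0, g2=1, g3=0, g4=1, giving Y=1. Observed 0.
Test 1: faults giving observed 0 are {g1 stuck-at-1, g1 inverted output, g2 stuck-at-0, g2 inverted output, g3 stuck-at-1, g3 inverted output, g4 stuck-at-0, g4 inverted output}.
Test 2 (in0=1, in1=0, in2=1, in3=0): fault-free g1=1, g2=0, g3=0, g4=1 → 1; observed 1. Eliminates g1 inverted output, g2 inverted output, g3 stuck-at-1, g3 inverted output, g4 stuck-at-0, g4 inverted output.
Test 3 (in0=1, in1=0, in2=0, in3=0): fault-free g1=1, g2=1, g3=1, g4=0 → 0; observed 0. Eliminates g2 stuck-at-0.
Only g1 stuck-at-1 is consistent with every test.

g1 stuck-at-1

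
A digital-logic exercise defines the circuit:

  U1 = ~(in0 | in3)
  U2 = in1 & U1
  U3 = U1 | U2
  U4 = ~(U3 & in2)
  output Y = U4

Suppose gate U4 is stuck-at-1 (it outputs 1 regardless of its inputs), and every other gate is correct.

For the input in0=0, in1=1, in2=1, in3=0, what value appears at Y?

Propagate with U4 forced: U1=1, U2=1, U3=1, U4=1 [stuck-at-1].
So Y = 1. (Without the fault it would be 0.)

1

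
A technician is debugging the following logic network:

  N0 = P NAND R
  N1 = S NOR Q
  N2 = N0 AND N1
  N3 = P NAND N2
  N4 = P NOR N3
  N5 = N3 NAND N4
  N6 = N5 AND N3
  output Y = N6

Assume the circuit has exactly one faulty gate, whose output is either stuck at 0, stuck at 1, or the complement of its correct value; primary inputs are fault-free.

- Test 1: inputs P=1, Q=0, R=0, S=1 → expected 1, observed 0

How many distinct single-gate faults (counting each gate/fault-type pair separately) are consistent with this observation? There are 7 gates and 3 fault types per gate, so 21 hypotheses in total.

Fault-free: N0=1, N1=0, N2=0, N3=1, N4=0, N5=1, N6=1 → 1. Observed 0.
  N0: none of the 3 fault types match ✗
  N1: stuck-at-1, inverted output ✓; others ✗
  N2: stuck-at-1, inverted output ✓; others ✗
  N3: stuck-at-0, inverted output ✓; others ✗
  N4: stuck-at-1, inverted output ✓; others ✗
  N5: stuck-at-0, inverted output ✓; others ✗
  N6: stuck-at-0, inverted output ✓; others ✗
Consistent faults: {N1 stuck-at-1, N1 inverted output, N2 stuck-at-1, N2 inverted output, N3 stuck-at-0, N3 inverted output, N4 stuck-at-1, N4 inverted output, N5 stuck-at-0, N5 inverted output, N6 stuck-at-0, N6 inverted output} — 12 in all.

12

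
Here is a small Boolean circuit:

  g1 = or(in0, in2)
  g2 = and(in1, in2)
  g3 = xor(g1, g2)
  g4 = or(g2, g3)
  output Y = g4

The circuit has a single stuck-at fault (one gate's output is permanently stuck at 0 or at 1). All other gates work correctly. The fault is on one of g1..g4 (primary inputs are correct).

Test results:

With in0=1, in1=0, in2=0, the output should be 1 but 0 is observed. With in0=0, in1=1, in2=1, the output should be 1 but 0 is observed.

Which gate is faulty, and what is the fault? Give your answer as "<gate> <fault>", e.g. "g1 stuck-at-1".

Fault-free values for test 1 (in0=1, in1=0, in2=0): g1=1, g2=0, g3=1, g4=1, giving Y=1. Observed 0.
Test 1: faults giving observed 0 are {g1 stuck-at-0, g3 stuck-at-0, g4 stuck-at-0}.
Test 2 (in0=0, in1=1, in2=1): fault-free g1=1, g2=1, g3=0, g4=1 → 1; observed 0. Eliminates g1 stuck-at-0, g3 stuck-at-0.
Only g4 stuck-at-0 is consistent with every test.

g4 stuck-at-0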